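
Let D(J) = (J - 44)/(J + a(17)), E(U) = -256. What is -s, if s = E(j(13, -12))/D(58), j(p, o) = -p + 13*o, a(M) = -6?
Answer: 6656/7 ≈ 950.86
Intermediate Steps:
D(J) = (-44 + J)/(-6 + J) (D(J) = (J - 44)/(J - 6) = (-44 + J)/(-6 + J))
s = -6656/7 (s = -256*(-6 + 58)/(-44 + 58) = -256/(14/52) = -256/((1/52)*14) = -256/7/26 = -256*26/7 = -6656/7 ≈ -950.86)
-s = -1*(-6656/7) = 6656/7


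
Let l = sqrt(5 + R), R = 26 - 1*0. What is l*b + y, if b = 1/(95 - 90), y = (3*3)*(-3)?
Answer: -27 + sqrt(31)/5 ≈ -25.886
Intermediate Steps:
R = 26 (R = 26 + 0 = 26)
y = -27 (y = 9*(-3) = -27)
l = sqrt(31) (l = sqrt(5 + 26) = sqrt(31) ≈ 5.5678)
b = 1/5 ≈ 0.20000
l*b + y = sqrt(31)*(1/5) - 27 = sqrt(31)/5 - 27 = -27 + sqrt(31)/5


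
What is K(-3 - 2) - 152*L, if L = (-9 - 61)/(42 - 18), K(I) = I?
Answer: 1315/3 ≈ 438.33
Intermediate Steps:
L = -35/12 (L = -70/24 = -70*1/24 = -35/12 ≈ -2.9167)
K(-3 - 2) - 152*L = (-3 - 2) - 152*(-35/12) = -5 + 1330/3 = 1315/3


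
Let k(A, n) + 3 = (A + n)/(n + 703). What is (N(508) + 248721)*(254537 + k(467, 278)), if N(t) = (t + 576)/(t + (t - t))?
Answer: 7887438894038962/124587 ≈ 6.3309e+10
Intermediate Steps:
k(A, n) = -3 + (A + n)/(703 + n) (k(A, n) = -3 + (A + n)/(n + 703) = -3 + (A + n)/(703 + n))
N(t) = (576 + t)/t (N(t) = (576 + t)/(t + 0) = (576 + t)/t)
(N(508) + 248721)*(254537 + k(467, 278)) = ((576 + 508)/508 + 248721)*(254537 + (-2109 + 467 - 2*278)/(703 + 278)) = ((1/508)*1084 + 248721)*(254537 + (-2109 + 467 - 556)/981) = (271/127 + 248721)*(254537 + (1/981)*(-2198)) = 31587838*(254537 - 2198/981)/127 = (31587838/127)*(249698599/981) = 7887438894038962/124587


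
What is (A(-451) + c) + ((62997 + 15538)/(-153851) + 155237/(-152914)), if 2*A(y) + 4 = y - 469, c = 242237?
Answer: 56316395473873/232930414 ≈ 2.4177e+5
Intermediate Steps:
A(y) = -473/2 + y/2 (A(y) = -2 + (y - 469)/2 = -2 + (-469 + y)/2 = -2 + (-469/2 + y/2) = -473/2 + y/2)
(A(-451) + c) + ((62997 + 15538)/(-153851) + 155237/(-152914)) = ((-473/2 + (½)*(-451)) + 242237) + ((62997 + 15538)/(-153851) + 155237/(-152914)) = ((-473/2 - 451/2) + 242237) + (78535*(-1/153851) + 155237*(-1/152914)) = (-462 + 242237) + (-78535/153851 - 1537/1514) = 241775 - 355370977/232930414 = 56316395473873/232930414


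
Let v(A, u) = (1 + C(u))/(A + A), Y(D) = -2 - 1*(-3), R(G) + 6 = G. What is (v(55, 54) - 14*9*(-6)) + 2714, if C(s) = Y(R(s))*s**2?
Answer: 384617/110 ≈ 3496.5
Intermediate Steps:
R(G) = -6 + G
Y(D) = 1 (Y(D) = -2 + 3 = 1)
C(s) = s**2 (C(s) = 1*s**2 = s**2)
v(A, u) = (1 + u**2)/(2*A) (v(A, u) = (1 + u**2)/(A + A) = (1 + u**2)/((2*A)) = (1 + u**2)*(1/(2*A)) = (1 + u**2)/(2*A))
(v(55, 54) - 14*9*(-6)) + 2714 = ((1/2)*(1 + 54**2)/55 - 14*9*(-6)) + 2714 = ((1/2)*(1/55)*(1 + 2916) - 126*(-6)) + 2714 = ((1/2)*(1/55)*2917 + 756) + 2714 = (2917/110 + 756) + 2714 = 86077/110 + 2714 = 384617/110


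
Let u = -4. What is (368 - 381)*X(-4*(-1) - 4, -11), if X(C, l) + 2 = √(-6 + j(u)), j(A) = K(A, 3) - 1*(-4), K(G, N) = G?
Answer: 26 - 13*I*√6 ≈ 26.0 - 31.843*I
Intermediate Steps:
j(A) = 4 + A (j(A) = A - 1*(-4) = A + 4 = 4 + A)
X(C, l) = -2 + I*√6 (X(C, l) = -2 + √(-6 + (4 - 4)) = -2 + √(-6 + 0) = -2 + √(-6) = -2 + I*√6)
(368 - 381)*X(-4*(-1) - 4, -11) = (368 - 381)*(-2 + I*√6) = -13*(-2 + I*√6) = 26 - 13*I*√6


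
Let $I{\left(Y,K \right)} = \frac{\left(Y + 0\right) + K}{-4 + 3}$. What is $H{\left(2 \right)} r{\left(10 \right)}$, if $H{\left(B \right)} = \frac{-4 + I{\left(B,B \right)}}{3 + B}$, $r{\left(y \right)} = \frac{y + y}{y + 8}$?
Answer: $- \frac{16}{9} \approx -1.7778$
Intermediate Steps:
$r{\left(y \right)} = \frac{2 y}{8 + y}$
$I{\left(Y,K \right)} = - K - Y$ ($I{\left(Y,K \right)} = \frac{Y + K}{-1} = \left(K + Y\right) \left(-1\right) = - K - Y$)
$H{\left(B \right)} = \frac{-4 - 2 B}{3 + B}$
$H{\left(2 \right)} r{\left(10 \right)} = \frac{2 \left(-2 - 2\right)}{3 + 2} \cdot 2 \cdot 10 \frac{1}{8 + 10} = \frac{2 \left(-2 - 2\right)}{5} \cdot 2 \cdot 10 \cdot \frac{1}{18} = 2 \cdot \frac{1}{5} \left(-4\right) 2 \cdot 10 \cdot \frac{1}{18} = \left(- \frac{8}{5}\right) \frac{10}{9} = - \frac{16}{9}$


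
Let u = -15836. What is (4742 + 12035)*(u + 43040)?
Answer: 456401508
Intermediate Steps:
(4742 + 12035)*(u + 43040) = (4742 + 12035)*(-15836 + 43040) = 16777*27204 = 456401508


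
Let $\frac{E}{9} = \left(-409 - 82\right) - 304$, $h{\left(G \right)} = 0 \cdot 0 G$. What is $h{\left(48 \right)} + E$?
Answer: $-7155$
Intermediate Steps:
$h{\left(G \right)} = 0$ ($h{\left(G \right)} = 0 G = 0$)
$E = -7155$ ($E = 9 \left(\left(-409 - 82\right) - 304\right) = 9 \left(-491 - 304\right) = 9 \left(-795\right) = -7155$)
$h{\left(48 \right)} + E = 0 - 7155 = -7155$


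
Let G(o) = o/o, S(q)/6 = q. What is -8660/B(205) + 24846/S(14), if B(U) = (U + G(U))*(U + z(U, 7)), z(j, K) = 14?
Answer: 93347917/315798 ≈ 295.59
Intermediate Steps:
S(q) = 6*q
G(o) = 1
B(U) = (1 + U)*(14 + U) (B(U) = (U + 1)*(U + 14) = (1 + U)*(14 + U))
-8660/B(205) + 24846/S(14) = -8660/(14 + 205**2 + 15*205) + 24846/((6*14)) = -8660/(14 + 42025 + 3075) + 24846/84 = -8660/45114 + 24846*(1/84) = -8660*1/45114 + 4141/14 = -4330/22557 + 4141/14 = 93347917/315798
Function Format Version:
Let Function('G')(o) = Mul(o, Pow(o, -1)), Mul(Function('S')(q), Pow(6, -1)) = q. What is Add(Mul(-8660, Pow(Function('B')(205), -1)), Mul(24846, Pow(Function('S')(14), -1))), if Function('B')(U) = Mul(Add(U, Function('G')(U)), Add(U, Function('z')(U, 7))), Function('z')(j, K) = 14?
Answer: Rational(93347917, 315798) ≈ 295.59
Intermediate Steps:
Function('S')(q) = Mul(6, q)
Function('G')(o) = 1
Function('B')(U) = Mul(Add(1, U), Add(14, U)) (Function('B')(U) = Mul(Add(U, 1), Add(U, 14)) = Mul(Add(1, U), Add(14, U)))
Add(Mul(-8660, Pow(Function('B')(205), -1)), Mul(24846, Pow(Function('S')(14), -1))) = Add(Mul(-8660, Pow(Add(14, Pow(205, 2), Mul(15, 205)), -1)), Mul(24846, Pow(Mul(6, 14), -1))) = Add(Mul(-8660, Pow(Add(14, 42025, 3075), -1)), Mul(24846, Pow(84, -1))) = Add(Mul(-8660, Pow(45114, -1)), Mul(24846, Rational(1, 84))) = Add(Mul(-8660, Rational(1, 45114)), Rational(4141, 14)) = Add(Rational(-4330, 22557), Rational(4141, 14)) = Rational(93347917, 315798)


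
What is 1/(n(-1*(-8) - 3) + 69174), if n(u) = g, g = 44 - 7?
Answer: 1/69211 ≈ 1.4449e-5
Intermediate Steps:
g = 37
n(u) = 37
1/(n(-1*(-8) - 3) + 69174) = 1/(37 + 69174) = 1/69211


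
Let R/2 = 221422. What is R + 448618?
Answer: 891462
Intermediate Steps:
R = 442844 (R = 2*221422 = 442844)
R + 448618 = 442844 + 448618 = 891462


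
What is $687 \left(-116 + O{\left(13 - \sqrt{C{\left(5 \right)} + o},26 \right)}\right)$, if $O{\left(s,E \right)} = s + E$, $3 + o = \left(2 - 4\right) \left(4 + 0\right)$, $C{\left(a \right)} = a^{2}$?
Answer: $-52899 - 687 \sqrt{14} \approx -55470.0$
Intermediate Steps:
$o = -11$ ($o = -3 + \left(2 - 4\right) \left(4 + 0\right) = -3 - 8 = -11$)
$O{\left(s,E \right)} = E + s$
$687 \left(-116 + O{\left(13 - \sqrt{C{\left(5 \right)} + o},26 \right)}\right) = 687 \left(-116 + \left(26 + \left(13 - \sqrt{5^{2} - 11}\right)\right)\right) = 687 \left(-116 + \left(26 + \left(13 - \sqrt{25 - 11}\right)\right)\right) = 687 \left(-116 + \left(26 + \left(13 - \sqrt{14}\right)\right)\right) = 687 \left(-116 + \left(39 - \sqrt{14}\right)\right) = 687 \left(-77 - \sqrt{14}\right) = -52899 - 687 \sqrt{14}$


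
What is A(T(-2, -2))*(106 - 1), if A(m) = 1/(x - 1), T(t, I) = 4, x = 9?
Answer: 105/8 ≈ 13.125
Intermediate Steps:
A(m) = ⅛ (A(m) = 1/(9 - 1) = 1/8 = ⅛)
A(T(-2, -2))*(106 - 1) = (106 - 1)/8 = (⅛)*105 = 105/8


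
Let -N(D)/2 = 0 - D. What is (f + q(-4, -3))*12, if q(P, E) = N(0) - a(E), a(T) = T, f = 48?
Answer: 612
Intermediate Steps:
N(D) = 2*D (N(D) = -2*(0 - D) = -(-2)*D = 2*D)
q(P, E) = -E (q(P, E) = 2*0 - E = 0 - E = -E)
(f + q(-4, -3))*12 = (48 - 1*(-3))*12 = (48 + 3)*12 = 51*12 = 612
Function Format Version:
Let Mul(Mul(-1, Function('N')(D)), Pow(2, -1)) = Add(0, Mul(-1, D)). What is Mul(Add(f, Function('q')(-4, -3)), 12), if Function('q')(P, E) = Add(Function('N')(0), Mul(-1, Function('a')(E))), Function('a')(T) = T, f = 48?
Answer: 612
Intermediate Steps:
Function('N')(D) = Mul(2, D) (Function('N')(D) = Mul(-2, Add(0, Mul(-1, D))) = Mul(-2, Mul(-1, D)) = Mul(2, D))
Function('q')(P, E) = Mul(-1, E) (Function('q')(P, E) = Add(Mul(2, 0), Mul(-1, E)) = Add(0, Mul(-1, E)) = Mul(-1, E))
Mul(Add(f, Function('q')(-4, -3)), 12) = Mul(Add(48, Mul(-1, -3)), 12) = Mul(Add(48, 3), 12) = Mul(51, 12) = 612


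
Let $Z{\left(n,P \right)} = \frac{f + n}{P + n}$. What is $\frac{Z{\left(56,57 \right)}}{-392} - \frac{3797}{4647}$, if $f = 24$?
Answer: $- \frac{21070459}{25730439} \approx -0.81889$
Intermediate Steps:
$Z{\left(n,P \right)} = \frac{24 + n}{P + n}$
$\frac{Z{\left(56,57 \right)}}{-392} - \frac{3797}{4647} = \frac{\frac{1}{57 + 56} \left(24 + 56\right)}{-392} - \frac{3797}{4647} = \frac{1}{113} \cdot 80 \left(- \frac{1}{392}\right) - \frac{3797}{4647} = \frac{80}{113} \left(- \frac{1}{392}\right) - \frac{3797}{4647} = - \frac{10}{5537} - \frac{3797}{4647} = - \frac{21070459}{25730439}$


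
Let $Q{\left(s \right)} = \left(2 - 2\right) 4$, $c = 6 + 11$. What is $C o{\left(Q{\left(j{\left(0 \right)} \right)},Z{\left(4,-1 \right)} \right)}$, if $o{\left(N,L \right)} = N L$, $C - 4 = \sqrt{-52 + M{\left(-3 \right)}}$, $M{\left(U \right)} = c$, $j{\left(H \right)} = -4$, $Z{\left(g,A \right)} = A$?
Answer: $0$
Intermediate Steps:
$c = 17$
$M{\left(U \right)} = 17$
$C = 4 + i \sqrt{35}$ ($C = 4 + \sqrt{-52 + 17} = 4 + \sqrt{-35} = 4 + i \sqrt{35} \approx 4.0 + 5.9161 i$)
$Q{\left(s \right)} = 0$ ($Q{\left(s \right)} = 0 \cdot 4 = 0$)
$o{\left(N,L \right)} = L N$
$C o{\left(Q{\left(j{\left(0 \right)} \right)},Z{\left(4,-1 \right)} \right)} = \left(4 + i \sqrt{35}\right) \left(\left(-1\right) 0\right) = \left(4 + i \sqrt{35}\right) 0 = 0$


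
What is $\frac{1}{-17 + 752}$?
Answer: $\frac{1}{735} \approx 0.0013605$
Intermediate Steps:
$\frac{1}{-17 + 752} = \frac{1}{735}$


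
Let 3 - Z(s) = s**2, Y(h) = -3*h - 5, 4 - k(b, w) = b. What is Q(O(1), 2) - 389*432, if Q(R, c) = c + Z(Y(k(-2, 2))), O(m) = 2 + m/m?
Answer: -168572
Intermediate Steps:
k(b, w) = 4 - b
O(m) = 3 (O(m) = 2 + 1 = 3)
Y(h) = -5 - 3*h
Z(s) = 3 - s**2
Q(R, c) = -526 + c (Q(R, c) = c + (3 - (-5 - 3*(4 - 1*(-2)))**2) = c + (3 - (-5 - 3*(4 + 2))**2) = c + (3 - (-5 - 3*6)**2) = c + (3 - (-5 - 18)**2) = c + (3 - 1*(-23)**2) = c + (3 - 1*529) = c + (3 - 529) = c - 526 = -526 + c)
Q(O(1), 2) - 389*432 = (-526 + 2) - 389*432 = -524 - 168048 = -168572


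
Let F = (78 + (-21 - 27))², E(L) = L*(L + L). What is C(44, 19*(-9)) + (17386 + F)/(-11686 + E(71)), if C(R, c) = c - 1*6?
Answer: -151097/802 ≈ -188.40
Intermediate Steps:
E(L) = 2*L² (E(L) = L*(2*L) = 2*L²)
F = 900 (F = (78 - 48)² = 30² = 900)
C(R, c) = -6 + c (C(R, c) = c - 6 = -6 + c)
C(44, 19*(-9)) + (17386 + F)/(-11686 + E(71)) = (-6 + 19*(-9)) + (17386 + 900)/(-11686 + 2*71²) = (-6 - 171) + 18286/(-11686 + 2*5041) = -177 + 18286/(-11686 + 10082) = -177 + 18286/(-1604) = -177 + 18286*(-1/1604) = -177 - 9143/802 = -151097/802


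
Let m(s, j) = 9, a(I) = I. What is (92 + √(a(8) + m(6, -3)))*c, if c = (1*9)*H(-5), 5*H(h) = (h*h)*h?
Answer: -20700 - 225*√17 ≈ -21628.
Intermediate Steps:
H(h) = h³/5 (H(h) = ((h*h)*h)/5 = (h²*h)/5 = h³/5)
c = -225 (c = (1*9)*((⅕)*(-5)³) = 9*((⅕)*(-125)) = 9*(-25) = -225)
(92 + √(a(8) + m(6, -3)))*c = (92 + √(8 + 9))*(-225) = (92 + √17)*(-225) = -20700 - 225*√17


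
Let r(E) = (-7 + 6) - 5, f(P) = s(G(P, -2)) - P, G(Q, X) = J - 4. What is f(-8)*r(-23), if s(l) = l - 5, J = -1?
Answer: 12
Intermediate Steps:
G(Q, X) = -5 (G(Q, X) = -1 - 4 = -5)
s(l) = -5 + l
f(P) = -10 - P (f(P) = (-5 - 5) - P = -10 - P)
r(E) = -6 (r(E) = -1 - 5 = -6)
f(-8)*r(-23) = (-10 - 1*(-8))*(-6) = (-10 + 8)*(-6) = -2*(-6) = 12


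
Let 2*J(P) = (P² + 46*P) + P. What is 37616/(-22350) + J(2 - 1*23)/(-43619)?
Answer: -817335377/487442325 ≈ -1.6768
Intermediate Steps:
J(P) = P²/2 + 47*P/2 (J(P) = ((P² + 46*P) + P)/2 = (P² + 47*P)/2 = P²/2 + 47*P/2)
37616/(-22350) + J(2 - 1*23)/(-43619) = 37616/(-22350) + ((2 - 1*23)*(47 + (2 - 1*23))/2)/(-43619) = 37616*(-1/22350) + ((2 - 23)*(47 + (2 - 23))/2)*(-1/43619) = -18808/11175 + ((½)*(-21)*(47 - 21))*(-1/43619) = -18808/11175 + ((½)*(-21)*26)*(-1/43619) = -18808/11175 - 273*(-1/43619) = -18808/11175 + 273/43619 = -817335377/487442325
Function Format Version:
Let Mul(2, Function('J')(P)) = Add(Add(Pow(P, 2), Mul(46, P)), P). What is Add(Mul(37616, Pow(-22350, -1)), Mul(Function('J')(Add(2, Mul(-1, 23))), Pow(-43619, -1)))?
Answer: Rational(-817335377, 487442325) ≈ -1.6768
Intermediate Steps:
Function('J')(P) = Add(Mul(Rational(1, 2), Pow(P, 2)), Mul(Rational(47, 2), P)) (Function('J')(P) = Mul(Rational(1, 2), Add(Add(Pow(P, 2), Mul(46, P)), P)) = Mul(Rational(1, 2), Add(Pow(P, 2), Mul(47, P))) = Add(Mul(Rational(1, 2), Pow(P, 2)), Mul(Rational(47, 2), P)))
Add(Mul(37616, Pow(-22350, -1)), Mul(Function('J')(Add(2, Mul(-1, 23))), Pow(-43619, -1))) = Add(Mul(37616, Pow(-22350, -1)), Mul(Mul(Rational(1, 2), Add(2, Mul(-1, 23)), Add(47, Add(2, Mul(-1, 23)))), Pow(-43619, -1))) = Add(Mul(37616, Rational(-1, 22350)), Mul(Mul(Rational(1, 2), Add(2, -23), Add(47, Add(2, -23))), Rational(-1, 43619))) = Add(Rational(-18808, 11175), Mul(Mul(Rational(1, 2), -21, Add(47, -21)), Rational(-1, 43619))) = Add(Rational(-18808, 11175), Mul(Mul(Rational(1, 2), -21, 26), Rational(-1, 43619))) = Add(Rational(-18808, 11175), Mul(-273, Rational(-1, 43619))) = Add(Rational(-18808, 11175), Rational(273, 43619)) = Rational(-817335377, 487442325)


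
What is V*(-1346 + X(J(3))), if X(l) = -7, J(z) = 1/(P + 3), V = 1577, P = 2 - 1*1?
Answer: -2133681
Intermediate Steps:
P = 1 (P = 2 - 1 = 1)
J(z) = 1/4 (J(z) = 1/(1 + 3) = 1/4)
V*(-1346 + X(J(3))) = 1577*(-1346 - 7) = 1577*(-1353) = -2133681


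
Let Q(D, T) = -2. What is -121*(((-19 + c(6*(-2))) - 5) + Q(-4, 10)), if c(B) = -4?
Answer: 3630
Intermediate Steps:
-121*(((-19 + c(6*(-2))) - 5) + Q(-4, 10)) = -121*(((-19 - 4) - 5) - 2) = -121*((-23 - 5) - 2) = -121*(-28 - 2) = -121*(-30) = 3630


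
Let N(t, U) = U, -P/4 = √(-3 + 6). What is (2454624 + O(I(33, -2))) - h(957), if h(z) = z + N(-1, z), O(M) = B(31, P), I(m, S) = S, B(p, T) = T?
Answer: 2452710 - 4*√3 ≈ 2.4527e+6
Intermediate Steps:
P = -4*√3 (P = -4*√(-3 + 6) = -4*√3 ≈ -6.9282)
O(M) = -4*√3
h(z) = 2*z (h(z) = z + z = 2*z)
(2454624 + O(I(33, -2))) - h(957) = (2454624 - 4*√3) - 2*957 = (2454624 - 4*√3) - 1*1914 = (2454624 - 4*√3) - 1914 = 2452710 - 4*√3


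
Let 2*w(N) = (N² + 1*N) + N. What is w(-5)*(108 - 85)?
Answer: 345/2 ≈ 172.50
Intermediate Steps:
w(N) = N + N²/2 (w(N) = ((N² + 1*N) + N)/2 = ((N² + N) + N)/2 = ((N + N²) + N)/2 = (N² + 2*N)/2 = N + N²/2)
w(-5)*(108 - 85) = ((½)*(-5)*(2 - 5))*(108 - 85) = ((½)*(-5)*(-3))*23 = (15/2)*23 = 345/2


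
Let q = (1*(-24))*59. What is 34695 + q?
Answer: 33279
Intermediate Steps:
q = -1416 (q = -24*59 = -1416)
34695 + q = 34695 - 1416 = 33279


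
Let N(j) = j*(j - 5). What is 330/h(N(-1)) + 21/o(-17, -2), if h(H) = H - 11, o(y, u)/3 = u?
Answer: -139/2 ≈ -69.500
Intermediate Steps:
o(y, u) = 3*u
N(j) = j*(-5 + j)
h(H) = -11 + H
330/h(N(-1)) + 21/o(-17, -2) = 330/(-11 - (-5 - 1)) + 21/((3*(-2))) = 330/(-11 - 1*(-6)) + 21/(-6) = 330/(-11 + 6) + 21*(-⅙) = 330/(-5) - 7/2 = 330*(-⅕) - 7/2 = -66 - 7/2 = -139/2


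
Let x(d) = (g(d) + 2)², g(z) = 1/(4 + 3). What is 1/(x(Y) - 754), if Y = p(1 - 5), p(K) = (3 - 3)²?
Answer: -49/36721 ≈ -0.0013344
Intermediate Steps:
g(z) = ⅐ (g(z) = 1/7 = ⅐)
p(K) = 0 (p(K) = 0² = 0)
Y = 0
x(d) = 225/49 (x(d) = (⅐ + 2)² = (15/7)² = 225/49)
1/(x(Y) - 754) = 1/(225/49 - 754) = 1/(-36721/49) = -49/36721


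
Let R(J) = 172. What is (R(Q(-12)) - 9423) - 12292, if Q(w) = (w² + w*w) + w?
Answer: -21543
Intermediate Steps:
Q(w) = w + 2*w² (Q(w) = (w² + w²) + w = 2*w² + w = w + 2*w²)
(R(Q(-12)) - 9423) - 12292 = (172 - 9423) - 12292 = -9251 - 12292 = -21543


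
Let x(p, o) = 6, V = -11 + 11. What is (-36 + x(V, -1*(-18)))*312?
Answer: -9360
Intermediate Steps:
V = 0
(-36 + x(V, -1*(-18)))*312 = (-36 + 6)*312 = -30*312 = -9360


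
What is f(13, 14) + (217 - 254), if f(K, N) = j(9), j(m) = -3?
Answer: -40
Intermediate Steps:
f(K, N) = -3
f(13, 14) + (217 - 254) = -3 + (217 - 254) = -3 - 37 = -40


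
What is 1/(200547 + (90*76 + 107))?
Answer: 1/207494 ≈ 4.8194e-6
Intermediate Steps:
1/(200547 + (90*76 + 107)) = 1/(200547 + (6840 + 107)) = 1/(200547 + 6947) = 1/207494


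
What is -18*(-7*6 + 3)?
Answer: 702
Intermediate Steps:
-18*(-7*6 + 3) = -18*(-42 + 3) = -18*(-39) = 702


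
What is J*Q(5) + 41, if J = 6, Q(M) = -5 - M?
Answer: -19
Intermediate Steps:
J*Q(5) + 41 = 6*(-5 - 1*5) + 41 = 6*(-5 - 5) + 41 = 6*(-10) + 41 = -60 + 41 = -19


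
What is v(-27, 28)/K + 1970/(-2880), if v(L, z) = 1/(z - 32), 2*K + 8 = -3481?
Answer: -229063/334944 ≈ -0.68388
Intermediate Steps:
K = -3489/2 (K = -4 + (½)*(-3481) = -4 - 3481/2 = -3489/2 ≈ -1744.5)
v(L, z) = 1/(-32 + z)
v(-27, 28)/K + 1970/(-2880) = 1/((-32 + 28)*(-3489/2)) + 1970/(-2880) = -2/3489/(-4) + 1970*(-1/2880) = -¼*(-2/3489) - 197/288 = 1/6978 - 197/288 = -229063/334944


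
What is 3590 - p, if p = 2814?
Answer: 776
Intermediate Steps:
3590 - p = 3590 - 1*2814 = 3590 - 2814 = 776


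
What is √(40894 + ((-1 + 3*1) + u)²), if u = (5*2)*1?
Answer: 17*√142 ≈ 202.58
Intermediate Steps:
u = 10 (u = 10*1 = 10)
√(40894 + ((-1 + 3*1) + u)²) = √(40894 + ((-1 + 3*1) + 10)²) = √(40894 + ((-1 + 3) + 10)²) = √(40894 + (2 + 10)²) = √(40894 + 12²) = √(40894 + 144) = √41038 = 17*√142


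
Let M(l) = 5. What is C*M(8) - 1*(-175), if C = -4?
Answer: 155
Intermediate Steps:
C*M(8) - 1*(-175) = -4*5 - 1*(-175) = -20 + 175 = 155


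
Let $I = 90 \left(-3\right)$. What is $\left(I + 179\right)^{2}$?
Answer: $8281$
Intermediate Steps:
$I = -270$
$\left(I + 179\right)^{2} = \left(-270 + 179\right)^{2} = \left(-91\right)^{2} = 8281$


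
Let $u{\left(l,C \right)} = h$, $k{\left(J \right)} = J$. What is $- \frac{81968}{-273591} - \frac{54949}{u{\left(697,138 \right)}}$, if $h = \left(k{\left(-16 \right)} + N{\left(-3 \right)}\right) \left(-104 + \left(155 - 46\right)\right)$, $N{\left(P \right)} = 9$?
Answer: $\frac{15036420739}{9575685} \approx 1570.3$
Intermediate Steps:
$h = -35$ ($h = \left(-16 + 9\right) \left(-104 + \left(155 - 46\right)\right) = - 7 \left(-104 + 109\right) = \left(-7\right) 5 = -35$)
$u{\left(l,C \right)} = -35$
$- \frac{81968}{-273591} - \frac{54949}{u{\left(697,138 \right)}} = - \frac{81968}{-273591} - \frac{54949}{-35} = \left(-81968\right) \left(- \frac{1}{273591}\right) - - \frac{54949}{35} = \frac{81968}{273591} + \frac{54949}{35} = \frac{15036420739}{9575685}$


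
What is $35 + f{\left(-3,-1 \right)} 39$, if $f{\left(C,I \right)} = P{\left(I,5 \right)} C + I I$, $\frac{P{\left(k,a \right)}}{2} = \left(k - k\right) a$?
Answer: $74$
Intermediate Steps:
$P{\left(k,a \right)} = 0$ ($P{\left(k,a \right)} = 2 \left(k - k\right) a = 2 \cdot 0 a = 2 \cdot 0 = 0$)
$f{\left(C,I \right)} = I^{2}$ ($f{\left(C,I \right)} = 0 C + I I = 0 + I^{2} = I^{2}$)
$35 + f{\left(-3,-1 \right)} 39 = 35 + \left(-1\right)^{2} \cdot 39 = 35 + 1 \cdot 39 = 35 + 39 = 74$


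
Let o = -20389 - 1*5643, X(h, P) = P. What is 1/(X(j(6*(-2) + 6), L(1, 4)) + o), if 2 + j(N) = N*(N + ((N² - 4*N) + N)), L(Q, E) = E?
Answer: -1/26028 ≈ -3.8420e-5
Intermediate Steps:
j(N) = -2 + N*(N² - 2*N) (j(N) = -2 + N*(N + ((N² - 4*N) + N)) = -2 + N*(N + (N² - 3*N)) = -2 + N*(N² - 2*N))
o = -26032 (o = -20389 - 5643 = -26032)
1/(X(j(6*(-2) + 6), L(1, 4)) + o) = 1/(4 - 26032) = 1/(-26028) = -1/26028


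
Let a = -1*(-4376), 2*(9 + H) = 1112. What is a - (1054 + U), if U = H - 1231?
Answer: 4006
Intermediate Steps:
H = 547 (H = -9 + (½)*1112 = -9 + 556 = 547)
U = -684 (U = 547 - 1231 = -684)
a = 4376
a - (1054 + U) = 4376 - (1054 - 684) = 4376 - 1*370 = 4376 - 370 = 4006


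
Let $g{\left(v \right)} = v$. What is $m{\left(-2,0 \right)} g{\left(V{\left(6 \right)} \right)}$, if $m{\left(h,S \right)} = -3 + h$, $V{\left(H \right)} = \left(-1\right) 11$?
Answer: $55$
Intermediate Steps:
$V{\left(H \right)} = -11$
$m{\left(-2,0 \right)} g{\left(V{\left(6 \right)} \right)} = \left(-3 - 2\right) \left(-11\right) = \left(-5\right) \left(-11\right) = 55$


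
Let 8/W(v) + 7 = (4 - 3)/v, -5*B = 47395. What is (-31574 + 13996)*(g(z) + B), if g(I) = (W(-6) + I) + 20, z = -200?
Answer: 7301637530/43 ≈ 1.6981e+8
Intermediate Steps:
B = -9479 (B = -⅕*47395 = -9479)
W(v) = 8/(-7 + 1/v) (W(v) = 8/(-7 + (4 - 3)/v) = 8/(-7 + 1/v))
g(I) = 812/43 + I (g(I) = (-8*(-6)/(-1 + 7*(-6)) + I) + 20 = (-8*(-6)/(-1 - 42) + I) + 20 = (-8*(-6)/(-43) + I) + 20 = (-8*(-6)*(-1/43) + I) + 20 = (-48/43 + I) + 20 = 812/43 + I)
(-31574 + 13996)*(g(z) + B) = (-31574 + 13996)*((812/43 - 200) - 9479) = -17578*(-7788/43 - 9479) = -17578*(-415385/43) = 7301637530/43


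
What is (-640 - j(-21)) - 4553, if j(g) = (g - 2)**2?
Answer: -5722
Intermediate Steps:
j(g) = (-2 + g)**2
(-640 - j(-21)) - 4553 = (-640 - (-2 - 21)**2) - 4553 = (-640 - 1*(-23)**2) - 4553 = (-640 - 1*529) - 4553 = (-640 - 529) - 4553 = -1169 - 4553 = -5722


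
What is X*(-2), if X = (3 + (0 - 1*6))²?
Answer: -18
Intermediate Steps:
X = 9 (X = (3 + (0 - 6))² = (3 - 6)² = (-3)² = 9)
X*(-2) = 9*(-2) = -18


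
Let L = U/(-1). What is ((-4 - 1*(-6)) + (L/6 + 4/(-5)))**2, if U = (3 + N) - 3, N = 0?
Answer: 36/25 ≈ 1.4400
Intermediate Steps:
U = 0 (U = (3 + 0) - 3 = 3 - 3 = 0)
L = 0 (L = 0/(-1) = 0*(-1) = 0)
((-4 - 1*(-6)) + (L/6 + 4/(-5)))**2 = ((-4 - 1*(-6)) + (0/6 + 4/(-5)))**2 = ((-4 + 6) + (0*(1/6) + 4*(-1/5)))**2 = (2 + (0 - 4/5))**2 = (2 - 4/5)**2 = (6/5)**2 = 36/25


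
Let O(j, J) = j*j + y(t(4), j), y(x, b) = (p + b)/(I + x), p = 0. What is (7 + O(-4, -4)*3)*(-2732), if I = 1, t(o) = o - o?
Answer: -117476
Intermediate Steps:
t(o) = 0
y(x, b) = b/(1 + x) (y(x, b) = (0 + b)/(1 + x) = b/(1 + x))
O(j, J) = j + j² (O(j, J) = j*j + j/(1 + 0) = j² + j/1 = j² + j*1 = j² + j = j + j²)
(7 + O(-4, -4)*3)*(-2732) = (7 - 4*(1 - 4)*3)*(-2732) = (7 - 4*(-3)*3)*(-2732) = (7 + 12*3)*(-2732) = (7 + 36)*(-2732) = 43*(-2732) = -117476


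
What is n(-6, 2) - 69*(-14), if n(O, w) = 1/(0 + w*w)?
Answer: 3865/4 ≈ 966.25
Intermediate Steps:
n(O, w) = w**(-2) (n(O, w) = 1/(0 + w**2) = 1/(w**2) = w**(-2))
n(-6, 2) - 69*(-14) = 2**(-2) - 69*(-14) = 1/4 + 966 = 3865/4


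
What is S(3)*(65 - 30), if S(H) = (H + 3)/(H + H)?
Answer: 35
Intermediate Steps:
S(H) = (3 + H)/(2*H) (S(H) = (3 + H)/((2*H)) = (3 + H)*(1/(2*H)) = (3 + H)/(2*H))
S(3)*(65 - 30) = ((1/2)*(3 + 3)/3)*(65 - 30) = ((1/2)*(1/3)*6)*35 = 1*35 = 35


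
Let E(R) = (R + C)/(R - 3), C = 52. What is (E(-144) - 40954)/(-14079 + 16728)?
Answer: -6020146/389403 ≈ -15.460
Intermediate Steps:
E(R) = (52 + R)/(-3 + R) (E(R) = (R + 52)/(R - 3) = (52 + R)/(-3 + R))
(E(-144) - 40954)/(-14079 + 16728) = ((52 - 144)/(-3 - 144) - 40954)/(-14079 + 16728) = (-92/(-147) - 40954)/2649 = (-1/147*(-92) - 40954)*(1/2649) = (92/147 - 40954)*(1/2649) = -6020146/147*1/2649 = -6020146/389403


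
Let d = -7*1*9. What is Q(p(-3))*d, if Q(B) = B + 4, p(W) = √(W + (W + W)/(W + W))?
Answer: -252 - 63*I*√2 ≈ -252.0 - 89.095*I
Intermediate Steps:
p(W) = √(1 + W) (p(W) = √(W + (2*W)/((2*W))) = √(W + (2*W)*(1/(2*W))) = √(W + 1) = √(1 + W))
Q(B) = 4 + B
d = -63 (d = -7*9 = -63)
Q(p(-3))*d = (4 + √(1 - 3))*(-63) = (4 + √(-2))*(-63) = (4 + I*√2)*(-63) = -252 - 63*I*√2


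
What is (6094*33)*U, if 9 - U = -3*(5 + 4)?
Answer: 7239672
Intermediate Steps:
U = 36 (U = 9 - (-3)*(5 + 4) = 9 - (-3)*9 = 9 - 1*(-27) = 9 + 27 = 36)
(6094*33)*U = (6094*33)*36 = 201102*36 = 7239672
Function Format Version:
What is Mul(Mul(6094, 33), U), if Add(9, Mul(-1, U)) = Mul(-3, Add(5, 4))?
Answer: 7239672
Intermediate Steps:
U = 36 (U = Add(9, Mul(-1, Mul(-3, Add(5, 4)))) = Add(9, Mul(-1, Mul(-3, 9))) = Add(9, Mul(-1, -27)) = Add(9, 27) = 36)
Mul(Mul(6094, 33), U) = Mul(Mul(6094, 33), 36) = Mul(201102, 36) = 7239672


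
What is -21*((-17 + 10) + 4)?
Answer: 63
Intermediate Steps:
-21*((-17 + 10) + 4) = -21*(-7 + 4) = -21*(-3) = 63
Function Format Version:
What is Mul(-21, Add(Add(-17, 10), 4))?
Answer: 63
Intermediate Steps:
Mul(-21, Add(Add(-17, 10), 4)) = Mul(-21, Add(-7, 4)) = Mul(-21, -3) = 63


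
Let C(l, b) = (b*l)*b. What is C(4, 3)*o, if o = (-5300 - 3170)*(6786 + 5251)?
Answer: -3670322040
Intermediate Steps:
o = -101953390 (o = -8470*12037 = -101953390)
C(l, b) = l*b**2
C(4, 3)*o = (4*3**2)*(-101953390) = (4*9)*(-101953390) = 36*(-101953390) = -3670322040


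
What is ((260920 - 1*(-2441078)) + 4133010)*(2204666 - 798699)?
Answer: 9609795692736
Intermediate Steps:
((260920 - 1*(-2441078)) + 4133010)*(2204666 - 798699) = ((260920 + 2441078) + 4133010)*1405967 = (2701998 + 4133010)*1405967 = 6835008*1405967 = 9609795692736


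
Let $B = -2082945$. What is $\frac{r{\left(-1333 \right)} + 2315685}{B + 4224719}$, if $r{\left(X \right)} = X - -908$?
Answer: $\frac{1157630}{1070887} \approx 1.081$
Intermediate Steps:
$r{\left(X \right)} = 908 + X$ ($r{\left(X \right)} = X + 908 = 908 + X$)
$\frac{r{\left(-1333 \right)} + 2315685}{B + 4224719} = \frac{\left(908 - 1333\right) + 2315685}{-2082945 + 4224719} = \frac{-425 + 2315685}{2141774} = 2315260 \cdot \frac{1}{2141774} = \frac{1157630}{1070887}$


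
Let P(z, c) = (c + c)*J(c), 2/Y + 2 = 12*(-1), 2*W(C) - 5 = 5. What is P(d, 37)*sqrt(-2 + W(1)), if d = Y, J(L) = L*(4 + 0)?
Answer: 10952*sqrt(3) ≈ 18969.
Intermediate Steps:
W(C) = 5 (W(C) = 5/2 + (1/2)*5 = 5/2 + 5/2 = 5)
Y = -1/7 (Y = 2/(-2 + 12*(-1)) = 2/(-2 - 12) = 2/(-14) = 2*(-1/14) = -1/7 ≈ -0.14286)
J(L) = 4*L (J(L) = L*4 = 4*L)
d = -1/7 ≈ -0.14286
P(z, c) = 8*c**2 (P(z, c) = (c + c)*(4*c) = (2*c)*(4*c) = 8*c**2)
P(d, 37)*sqrt(-2 + W(1)) = (8*37**2)*sqrt(-2 + 5) = (8*1369)*sqrt(3) = 10952*sqrt(3)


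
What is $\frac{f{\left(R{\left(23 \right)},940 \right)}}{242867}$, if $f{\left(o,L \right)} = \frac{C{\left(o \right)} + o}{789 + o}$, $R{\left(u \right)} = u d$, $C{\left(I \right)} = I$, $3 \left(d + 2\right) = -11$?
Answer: $- \frac{391}{239952596} \approx -1.6295 \cdot 10^{-6}$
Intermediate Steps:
$d = - \frac{17}{3}$ ($d = -2 + \frac{1}{3} \left(-11\right) = -2 - \frac{11}{3} = - \frac{17}{3} \approx -5.6667$)
$R{\left(u \right)} = - \frac{17 u}{3}$ ($R{\left(u \right)} = u \left(- \frac{17}{3}\right) = - \frac{17 u}{3}$)
$f{\left(o,L \right)} = \frac{2 o}{789 + o}$ ($f{\left(o,L \right)} = \frac{o + o}{789 + o} = \frac{2 o}{789 + o}$)
$\frac{f{\left(R{\left(23 \right)},940 \right)}}{242867} = \frac{2 \left(\left(- \frac{17}{3}\right) 23\right) \frac{1}{789 - \frac{391}{3}}}{242867} = 2 \left(- \frac{391}{3}\right) \frac{1}{789 - \frac{391}{3}} \cdot \frac{1}{242867} = 2 \left(- \frac{391}{3}\right) \frac{1}{\frac{1976}{3}} \cdot \frac{1}{242867} = 2 \left(- \frac{391}{3}\right) \frac{3}{1976} \cdot \frac{1}{242867} = \left(- \frac{391}{988}\right) \frac{1}{242867} = - \frac{391}{239952596}$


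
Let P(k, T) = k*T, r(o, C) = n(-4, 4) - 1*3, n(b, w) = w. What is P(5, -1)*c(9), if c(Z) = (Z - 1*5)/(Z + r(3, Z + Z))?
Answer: -2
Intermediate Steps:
r(o, C) = 1 (r(o, C) = 4 - 1*3 = 4 - 3 = 1)
c(Z) = (-5 + Z)/(1 + Z) (c(Z) = (Z - 1*5)/(Z + 1) = (Z - 5)/(1 + Z) = (-5 + Z)/(1 + Z))
P(k, T) = T*k
P(5, -1)*c(9) = (-1*5)*((-5 + 9)/(1 + 9)) = -5*4/10 = -4/2 = -5*⅖ = -2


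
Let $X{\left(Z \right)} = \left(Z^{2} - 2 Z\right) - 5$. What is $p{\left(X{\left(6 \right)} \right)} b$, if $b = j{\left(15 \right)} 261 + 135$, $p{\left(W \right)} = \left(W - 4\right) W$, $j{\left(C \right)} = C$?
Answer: $1154250$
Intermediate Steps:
$X{\left(Z \right)} = -5 + Z^{2} - 2 Z$
$p{\left(W \right)} = W \left(-4 + W\right)$ ($p{\left(W \right)} = \left(-4 + W\right) W = W \left(-4 + W\right)$)
$b = 4050$ ($b = 15 \cdot 261 + 135 = 3915 + 135 = 4050$)
$p{\left(X{\left(6 \right)} \right)} b = \left(-5 + 6^{2} - 12\right) \left(-4 - \left(17 - 36\right)\right) 4050 = \left(-5 + 36 - 12\right) \left(-4 - -19\right) 4050 = 19 \left(-4 + 19\right) 4050 = 19 \cdot 15 \cdot 4050 = 285 \cdot 4050 = 1154250$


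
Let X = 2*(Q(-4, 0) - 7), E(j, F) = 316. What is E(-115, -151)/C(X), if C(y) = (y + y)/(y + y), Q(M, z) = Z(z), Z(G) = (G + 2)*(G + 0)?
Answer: 316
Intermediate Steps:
Z(G) = G*(2 + G) (Z(G) = (2 + G)*G = G*(2 + G))
Q(M, z) = z*(2 + z)
X = -14 (X = 2*(0*(2 + 0) - 7) = 2*(0*2 - 7) = 2*(0 - 7) = 2*(-7) = -14)
C(y) = 1 (C(y) = (2*y)/((2*y)) = (2*y)*(1/(2*y)) = 1)
E(-115, -151)/C(X) = 316/1 = 316*1 = 316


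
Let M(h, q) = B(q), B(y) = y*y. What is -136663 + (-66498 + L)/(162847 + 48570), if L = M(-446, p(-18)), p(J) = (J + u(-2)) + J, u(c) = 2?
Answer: -28892946813/211417 ≈ -1.3666e+5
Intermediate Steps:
B(y) = y²
p(J) = 2 + 2*J (p(J) = (J + 2) + J = (2 + J) + J = 2 + 2*J)
M(h, q) = q²
L = 1156 (L = (2 + 2*(-18))² = (2 - 36)² = (-34)² = 1156)
-136663 + (-66498 + L)/(162847 + 48570) = -136663 + (-66498 + 1156)/(162847 + 48570) = -136663 - 65342/211417 = -28892946813/211417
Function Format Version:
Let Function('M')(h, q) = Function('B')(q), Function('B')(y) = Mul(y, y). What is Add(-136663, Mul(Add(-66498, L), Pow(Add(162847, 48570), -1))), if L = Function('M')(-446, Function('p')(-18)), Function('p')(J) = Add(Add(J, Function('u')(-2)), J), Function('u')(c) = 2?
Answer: Rational(-28892946813, 211417) ≈ -1.3666e+5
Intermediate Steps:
Function('B')(y) = Pow(y, 2)
Function('p')(J) = Add(2, Mul(2, J)) (Function('p')(J) = Add(Add(J, 2), J) = Add(Add(2, J), J) = Add(2, Mul(2, J)))
Function('M')(h, q) = Pow(q, 2)
L = 1156 (L = Pow(Add(2, Mul(2, -18)), 2) = Pow(Add(2, -36), 2) = Pow(-34, 2) = 1156)
Add(-136663, Mul(Add(-66498, L), Pow(Add(162847, 48570), -1))) = Add(-136663, Mul(Add(-66498, 1156), Pow(Add(162847, 48570), -1))) = Add(-136663, Mul(-65342, Pow(211417, -1))) = Add(-136663, Mul(-65342, Rational(1, 211417))) = Add(-136663, Rational(-65342, 211417)) = Rational(-28892946813, 211417)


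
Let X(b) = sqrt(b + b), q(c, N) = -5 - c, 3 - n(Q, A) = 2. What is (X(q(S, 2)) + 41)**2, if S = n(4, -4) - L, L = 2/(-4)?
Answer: (41 + I*sqrt(13))**2 ≈ 1668.0 + 295.66*I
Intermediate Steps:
L = -1/2 (L = 2*(-1/4) = -1/2 ≈ -0.50000)
n(Q, A) = 1 (n(Q, A) = 3 - 1*2 = 3 - 2 = 1)
S = 3/2 (S = 1 - 1*(-1/2) = 1 + 1/2 = 3/2 ≈ 1.5000)
X(b) = sqrt(2)*sqrt(b) (X(b) = sqrt(2*b) = sqrt(2)*sqrt(b))
(X(q(S, 2)) + 41)**2 = (sqrt(2)*sqrt(-5 - 1*3/2) + 41)**2 = (sqrt(2)*sqrt(-5 - 3/2) + 41)**2 = (sqrt(2)*sqrt(-13/2) + 41)**2 = (sqrt(2)*(I*sqrt(26)/2) + 41)**2 = (I*sqrt(13) + 41)**2 = (41 + I*sqrt(13))**2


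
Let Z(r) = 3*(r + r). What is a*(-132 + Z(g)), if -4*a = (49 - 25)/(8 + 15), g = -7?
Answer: 1044/23 ≈ 45.391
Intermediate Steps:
Z(r) = 6*r (Z(r) = 3*(2*r) = 6*r)
a = -6/23 (a = -(49 - 25)/(4*(8 + 15)) = -6/23 ≈ -0.26087)
a*(-132 + Z(g)) = -6*(-132 + 6*(-7))/23 = -6*(-132 - 42)/23 = -6/23*(-174) = 1044/23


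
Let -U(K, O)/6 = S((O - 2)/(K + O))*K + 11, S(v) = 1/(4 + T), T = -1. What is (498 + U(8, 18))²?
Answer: 173056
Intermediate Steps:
S(v) = ⅓ (S(v) = 1/(4 - 1) = 1/3 = ⅓)
U(K, O) = -66 - 2*K (U(K, O) = -6*(K/3 + 11) = -6*(11 + K/3) = -66 - 2*K)
(498 + U(8, 18))² = (498 + (-66 - 2*8))² = (498 + (-66 - 16))² = (498 - 82)² = 416² = 173056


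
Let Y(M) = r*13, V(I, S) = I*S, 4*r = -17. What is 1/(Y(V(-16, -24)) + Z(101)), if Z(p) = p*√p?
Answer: 884/16435975 + 1616*√101/16435975 ≈ 0.0010419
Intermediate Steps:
r = -17/4 (r = (¼)*(-17) = -17/4 ≈ -4.2500)
Z(p) = p^(3/2)
Y(M) = -221/4 (Y(M) = -17/4*13 = -221/4)
1/(Y(V(-16, -24)) + Z(101)) = 1/(-221/4 + 101^(3/2)) = 1/(-221/4 + 101*√101)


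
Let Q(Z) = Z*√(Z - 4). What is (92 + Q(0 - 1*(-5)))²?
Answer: 9409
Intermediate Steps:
Q(Z) = Z*√(-4 + Z)
(92 + Q(0 - 1*(-5)))² = (92 + (0 - 1*(-5))*√(-4 + (0 - 1*(-5))))² = (92 + (0 + 5)*√(-4 + (0 + 5)))² = (92 + 5*√(-4 + 5))² = (92 + 5*√1)² = (92 + 5*1)² = (92 + 5)² = 97² = 9409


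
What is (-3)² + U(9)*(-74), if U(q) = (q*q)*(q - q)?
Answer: 9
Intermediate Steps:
U(q) = 0 (U(q) = q²*0 = 0)
(-3)² + U(9)*(-74) = (-3)² + 0*(-74) = 9 + 0 = 9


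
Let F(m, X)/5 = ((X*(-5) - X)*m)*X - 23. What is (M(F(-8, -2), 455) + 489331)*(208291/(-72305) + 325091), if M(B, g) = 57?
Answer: 11503307903524032/72305 ≈ 1.5909e+11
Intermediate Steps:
F(m, X) = -115 - 30*m*X**2 (F(m, X) = 5*(((X*(-5) - X)*m)*X - 23) = 5*(((-5*X - X)*m)*X - 23) = 5*(((-6*X)*m)*X - 23) = 5*((-6*X*m)*X - 23) = 5*(-6*m*X**2 - 23) = 5*(-23 - 6*m*X**2) = -115 - 30*m*X**2)
(M(F(-8, -2), 455) + 489331)*(208291/(-72305) + 325091) = (57 + 489331)*(208291/(-72305) + 325091) = 489388*(208291*(-1/72305) + 325091) = 489388*(-208291/72305 + 325091) = 489388*(23505496464/72305) = 11503307903524032/72305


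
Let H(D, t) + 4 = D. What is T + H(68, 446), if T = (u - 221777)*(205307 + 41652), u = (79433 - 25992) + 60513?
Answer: -26627860193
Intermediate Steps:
H(D, t) = -4 + D
u = 113954 (u = 53441 + 60513 = 113954)
T = -26627860257 (T = (113954 - 221777)*(205307 + 41652) = -107823*246959 = -26627860257)
T + H(68, 446) = -26627860257 + (-4 + 68) = -26627860257 + 64 = -26627860193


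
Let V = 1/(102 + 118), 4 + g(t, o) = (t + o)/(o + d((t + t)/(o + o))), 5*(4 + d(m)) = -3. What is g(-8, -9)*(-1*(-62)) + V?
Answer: -37509/220 ≈ -170.50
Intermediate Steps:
d(m) = -23/5 (d(m) = -4 + (⅕)*(-3) = -4 - ⅗ = -23/5)
g(t, o) = -4 + (o + t)/(-23/5 + o) (g(t, o) = -4 + (t + o)/(o - 23/5) = -4 + (o + t)/(-23/5 + o))
V = 1/220 ≈ 0.0045455
g(-8, -9)*(-1*(-62)) + V = ((92 - 15*(-9) + 5*(-8))/(-23 + 5*(-9)))*(-1*(-62)) + 1/220 = ((92 + 135 - 40)/(-23 - 45))*62 + 1/220 = (187/(-68))*62 + 1/220 = -1/68*187*62 + 1/220 = -11/4*62 + 1/220 = -341/2 + 1/220 = -37509/220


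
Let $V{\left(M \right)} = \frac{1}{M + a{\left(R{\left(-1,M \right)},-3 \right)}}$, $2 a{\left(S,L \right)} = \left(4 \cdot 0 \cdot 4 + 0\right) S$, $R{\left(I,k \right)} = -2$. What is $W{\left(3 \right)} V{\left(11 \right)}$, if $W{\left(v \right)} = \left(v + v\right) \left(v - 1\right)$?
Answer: $\frac{12}{11} \approx 1.0909$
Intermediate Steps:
$W{\left(v \right)} = 2 v \left(-1 + v\right)$
$a{\left(S,L \right)} = 0$ ($a{\left(S,L \right)} = \frac{\left(4 \cdot 0 \cdot 4 + 0\right) S}{2} = \frac{\left(0 \cdot 4 + 0\right) S}{2} = \frac{\left(0 + 0\right) S}{2} = \frac{0 S}{2} = \frac{1}{2} \cdot 0 = 0$)
$V{\left(M \right)} = \frac{1}{M}$ ($V{\left(M \right)} = \frac{1}{M + 0} = \frac{1}{M}$)
$W{\left(3 \right)} V{\left(11 \right)} = \frac{2 \cdot 3 \left(-1 + 3\right)}{11} = 2 \cdot 3 \cdot 2 \cdot \frac{1}{11} = 12 \cdot \frac{1}{11} = \frac{12}{11}$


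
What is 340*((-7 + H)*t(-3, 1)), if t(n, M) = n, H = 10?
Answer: -3060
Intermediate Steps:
340*((-7 + H)*t(-3, 1)) = 340*((-7 + 10)*(-3)) = 340*(3*(-3)) = 340*(-9) = -3060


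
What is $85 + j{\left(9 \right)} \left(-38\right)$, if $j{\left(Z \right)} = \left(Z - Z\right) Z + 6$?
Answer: $-143$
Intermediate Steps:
$j{\left(Z \right)} = 6$ ($j{\left(Z \right)} = 0 Z + 6 = 0 + 6 = 6$)
$85 + j{\left(9 \right)} \left(-38\right) = 85 + 6 \left(-38\right) = 85 - 228 = -143$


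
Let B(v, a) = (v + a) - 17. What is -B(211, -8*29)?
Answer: 38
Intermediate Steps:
B(v, a) = -17 + a + v (B(v, a) = (a + v) - 17 = -17 + a + v)
-B(211, -8*29) = -(-17 - 8*29 + 211) = -(-17 - 232 + 211) = -1*(-38) = 38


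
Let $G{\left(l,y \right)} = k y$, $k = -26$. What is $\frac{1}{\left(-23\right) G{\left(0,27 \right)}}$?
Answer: $\frac{1}{16146} \approx 6.1935 \cdot 10^{-5}$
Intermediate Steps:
$G{\left(l,y \right)} = - 26 y$
$\frac{1}{\left(-23\right) G{\left(0,27 \right)}} = \frac{1}{\left(-23\right) \left(\left(-26\right) 27\right)} = \frac{1}{\left(-23\right) \left(-702\right)} = \frac{1}{16146}$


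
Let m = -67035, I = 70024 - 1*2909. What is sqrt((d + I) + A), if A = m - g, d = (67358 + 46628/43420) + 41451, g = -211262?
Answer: sqrt(37723847021510)/10855 ≈ 565.82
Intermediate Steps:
I = 67115 (I = 70024 - 2909 = 67115)
d = 1181133352/10855 (d = (67358 + 46628*(1/43420)) + 41451 = (67358 + 11657/10855) + 41451 = 731182747/10855 + 41451 = 1181133352/10855 ≈ 1.0881e+5)
A = 144227 (A = -67035 - 1*(-211262) = -67035 + 211262 = 144227)
sqrt((d + I) + A) = sqrt((1181133352/10855 + 67115) + 144227) = sqrt(1909666677/10855 + 144227) = sqrt(3475250762/10855) = sqrt(37723847021510)/10855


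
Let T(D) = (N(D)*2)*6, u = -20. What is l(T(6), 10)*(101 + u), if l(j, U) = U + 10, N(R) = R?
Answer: 1620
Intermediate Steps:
T(D) = 12*D (T(D) = (D*2)*6 = (2*D)*6 = 12*D)
l(j, U) = 10 + U
l(T(6), 10)*(101 + u) = (10 + 10)*(101 - 20) = 20*81 = 1620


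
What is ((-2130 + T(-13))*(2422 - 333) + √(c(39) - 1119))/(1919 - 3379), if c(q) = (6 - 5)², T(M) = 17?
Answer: 4414057/1460 - I*√1118/1460 ≈ 3023.3 - 0.022902*I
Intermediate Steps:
c(q) = 1 (c(q) = 1² = 1)
((-2130 + T(-13))*(2422 - 333) + √(c(39) - 1119))/(1919 - 3379) = ((-2130 + 17)*(2422 - 333) + √(1 - 1119))/(1919 - 3379) = (-2113*2089 + √(-1118))/(-1460) = (-4414057 + I*√1118)*(-1/1460) = 4414057/1460 - I*√1118/1460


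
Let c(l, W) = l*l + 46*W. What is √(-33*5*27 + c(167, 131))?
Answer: 2*√7365 ≈ 171.64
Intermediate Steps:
c(l, W) = l² + 46*W
√(-33*5*27 + c(167, 131)) = √(-33*5*27 + (167² + 46*131)) = √(-165*27 + (27889 + 6026)) = √(-4455 + 33915) = √29460 = 2*√7365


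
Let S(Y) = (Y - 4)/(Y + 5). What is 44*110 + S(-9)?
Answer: 19373/4 ≈ 4843.3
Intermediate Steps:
S(Y) = (-4 + Y)/(5 + Y)
44*110 + S(-9) = 44*110 + (-4 - 9)/(5 - 9) = 4840 - 13/(-4) = 4840 - 1/4*(-13) = 4840 + 13/4 = 19373/4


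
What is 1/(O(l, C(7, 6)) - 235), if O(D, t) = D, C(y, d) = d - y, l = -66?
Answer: -1/301 ≈ -0.0033223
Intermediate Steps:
1/(O(l, C(7, 6)) - 235) = 1/(-66 - 235) = 1/(-301) = -1/301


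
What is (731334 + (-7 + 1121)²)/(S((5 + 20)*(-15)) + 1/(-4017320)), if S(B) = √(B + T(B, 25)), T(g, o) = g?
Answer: -7923480755600/12104144986800001 - 159155788545434960000*I*√30/12104144986800001 ≈ -0.00065461 - 72019.0*I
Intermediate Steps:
S(B) = √2*√B (S(B) = √(B + B) = √(2*B) = √2*√B)
(731334 + (-7 + 1121)²)/(S((5 + 20)*(-15)) + 1/(-4017320)) = (731334 + (-7 + 1121)²)/(√2*√((5 + 20)*(-15)) + 1/(-4017320)) = (731334 + 1114²)/(√2*√(25*(-15)) - 1/4017320) = (731334 + 1240996)/(√2*√(-375) - 1/4017320) = 1972330/(√2*(5*I*√15) - 1/4017320) = 1972330/(5*I*√30 - 1/4017320) = 1972330/(-1/4017320 + 5*I*√30)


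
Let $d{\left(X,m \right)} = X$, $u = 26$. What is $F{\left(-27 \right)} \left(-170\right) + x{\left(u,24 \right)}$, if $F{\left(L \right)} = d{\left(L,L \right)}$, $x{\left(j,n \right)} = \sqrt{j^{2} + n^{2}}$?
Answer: $4590 + 2 \sqrt{313} \approx 4625.4$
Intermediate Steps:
$F{\left(L \right)} = L$
$F{\left(-27 \right)} \left(-170\right) + x{\left(u,24 \right)} = \left(-27\right) \left(-170\right) + \sqrt{26^{2} + 24^{2}} = 4590 + \sqrt{676 + 576} = 4590 + \sqrt{1252} = 4590 + 2 \sqrt{313}$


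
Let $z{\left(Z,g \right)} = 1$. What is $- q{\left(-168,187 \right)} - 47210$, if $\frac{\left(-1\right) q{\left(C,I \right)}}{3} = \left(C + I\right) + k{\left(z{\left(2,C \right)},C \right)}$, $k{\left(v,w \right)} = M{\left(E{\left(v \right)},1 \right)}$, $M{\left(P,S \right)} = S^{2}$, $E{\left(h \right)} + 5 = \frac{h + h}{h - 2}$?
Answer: $-47150$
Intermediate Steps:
$E{\left(h \right)} = -5 + \frac{2 h}{-2 + h}$ ($E{\left(h \right)} = -5 + \frac{h + h}{h - 2} = -5 + \frac{2 h}{-2 + h}$)
$k{\left(v,w \right)} = 1$ ($k{\left(v,w \right)} = 1^{2} = 1$)
$q{\left(C,I \right)} = -3 - 3 C - 3 I$ ($q{\left(C,I \right)} = - 3 \left(\left(C + I\right) + 1\right) = - 3 \left(1 + C + I\right) = -3 - 3 C - 3 I$)
$- q{\left(-168,187 \right)} - 47210 = - (-3 - -504 - 561) - 47210 = - (-3 + 504 - 561) - 47210 = \left(-1\right) \left(-60\right) - 47210 = 60 - 47210 = -47150$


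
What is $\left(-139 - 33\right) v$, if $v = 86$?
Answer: $-14792$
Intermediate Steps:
$\left(-139 - 33\right) v = \left(-139 - 33\right) 86 = \left(-172\right) 86 = -14792$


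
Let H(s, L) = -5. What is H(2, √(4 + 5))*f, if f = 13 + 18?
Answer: -155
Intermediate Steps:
f = 31
H(2, √(4 + 5))*f = -5*31 = -155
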